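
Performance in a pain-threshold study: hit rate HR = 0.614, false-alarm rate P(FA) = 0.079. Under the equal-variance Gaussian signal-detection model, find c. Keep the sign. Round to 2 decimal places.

Φ⁻¹(H) = 0.2898
Φ⁻¹(FA) = -1.4118
c = −½·[z(H) + z(FA)] = −0.5 × (0.2898 + (-1.4118)) = 0.5610

c = 0.56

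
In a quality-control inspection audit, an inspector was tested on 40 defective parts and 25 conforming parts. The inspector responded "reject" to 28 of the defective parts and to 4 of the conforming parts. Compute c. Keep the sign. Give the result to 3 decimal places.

H = 28/40 = 0.7000
FA = 4/25 = 0.1600
Φ⁻¹(H) = Φ⁻¹(0.7000) = 0.5244
Φ⁻¹(FA) = Φ⁻¹(0.1600) = -0.9945
c = −½·[z(H) + z(FA)] = −0.5 × (0.5244 + (-0.9945)) = 0.23505
c > 0: the inspector has a conservative response bias.

c = 0.235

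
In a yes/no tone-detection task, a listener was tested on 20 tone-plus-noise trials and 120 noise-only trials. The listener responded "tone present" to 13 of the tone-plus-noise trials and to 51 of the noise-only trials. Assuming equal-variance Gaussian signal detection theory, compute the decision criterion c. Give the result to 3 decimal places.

H = 13/20 = 0.6500
FA = 51/120 = 0.4250
Φ⁻¹(H) = Φ⁻¹(0.6500) = 0.3853
Φ⁻¹(FA) = Φ⁻¹(0.4250) = -0.1891
c = −½·[z(H) + z(FA)] = −0.5 × (0.3853 + (-0.1891)) = -0.0981
c < 0: the listener has a liberal response bias.

c = -0.098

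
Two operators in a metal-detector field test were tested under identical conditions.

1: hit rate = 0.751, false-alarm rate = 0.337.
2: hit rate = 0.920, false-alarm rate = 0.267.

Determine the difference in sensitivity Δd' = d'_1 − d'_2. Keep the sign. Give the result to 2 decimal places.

1: z(0.751) = 0.678, z(0.337) = -0.421, d' = 1.099
2: z(0.920) = 1.405, z(0.267) = -0.622, d' = 2.027
Δd' = d'_1 − d'_2 = 1.099 − 2.027 = -0.928
2 has the higher sensitivity.

Δd' = -0.93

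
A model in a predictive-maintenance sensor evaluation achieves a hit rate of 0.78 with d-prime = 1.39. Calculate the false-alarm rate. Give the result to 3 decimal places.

false-alarm rate = 0.268

z(hit rate) = z(0.78) = 0.7722
z(FA) = z(H) − d' = 0.7722 − 1.39 = -0.6178
false-alarm rate = Φ(-0.6178) = 0.2684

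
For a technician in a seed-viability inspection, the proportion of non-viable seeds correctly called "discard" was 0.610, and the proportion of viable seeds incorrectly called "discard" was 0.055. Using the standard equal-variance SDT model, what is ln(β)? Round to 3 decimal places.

Φ⁻¹(H) = 0.2793
Φ⁻¹(FA) = -1.5982
ln β = −½·[z(H)² − z(FA)²] = −0.5 × (0.0780 − 2.5542) = 1.2381

ln β = 1.238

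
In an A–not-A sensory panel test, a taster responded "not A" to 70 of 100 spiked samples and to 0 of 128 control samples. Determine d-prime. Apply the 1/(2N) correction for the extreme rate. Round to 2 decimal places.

d-prime = 3.18

The false-alarm rate is 0/128 = 0, so apply the 1/(2N) correction: FA → 1/(2·128) = 0.00391.
z(H) = z(0.70000) = 0.524
z(FA) = z(0.00391) = -2.660
d' = 0.524 − (-2.660) = 3.184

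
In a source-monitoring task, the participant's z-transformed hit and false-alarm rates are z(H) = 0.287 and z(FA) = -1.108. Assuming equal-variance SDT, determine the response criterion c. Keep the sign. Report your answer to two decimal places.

c = 0.41

c = −½·[z(H) + z(FA)] = −½·(0.287 + (-1.108)) = 0.4105
c > 0: the participant has a conservative response bias.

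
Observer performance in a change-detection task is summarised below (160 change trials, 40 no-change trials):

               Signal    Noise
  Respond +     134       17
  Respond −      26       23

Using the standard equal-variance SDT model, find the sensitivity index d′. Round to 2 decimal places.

H = 134/160 = 0.8375
FA = 17/40 = 0.4250
z(0.8375) = 0.984, z(0.4250) = -0.189
d' = z(H) − z(FA) = 0.984 − (-0.189) = 1.173

d′ = 1.17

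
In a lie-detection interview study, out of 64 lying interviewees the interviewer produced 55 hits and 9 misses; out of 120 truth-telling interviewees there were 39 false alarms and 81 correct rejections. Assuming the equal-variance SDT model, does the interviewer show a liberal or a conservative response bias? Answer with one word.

liberal

z(H) = 1.078, z(FA) = -0.454
c = −½·(z(H) + z(FA)) = -0.312
c < 0 → liberal criterion (biased toward responding “yes”).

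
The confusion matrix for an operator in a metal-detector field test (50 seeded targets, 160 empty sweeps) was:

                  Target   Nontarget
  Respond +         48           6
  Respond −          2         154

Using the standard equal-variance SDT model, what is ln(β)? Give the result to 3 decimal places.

ln β = 0.053

H = 48/50 = 0.9600
FA = 6/160 = 0.0375
z(0.9600) = 1.7507, z(0.0375) = -1.7805
ln β = −½·[z(H)² − z(FA)²] = −0.5 × (3.0650 − 3.1702) = 0.0526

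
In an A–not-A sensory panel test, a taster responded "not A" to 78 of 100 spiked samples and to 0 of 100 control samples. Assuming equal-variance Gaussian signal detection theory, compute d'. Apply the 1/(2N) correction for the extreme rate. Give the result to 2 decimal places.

d' = 3.35

The false-alarm rate is 0/100 = 0, so apply the 1/(2N) correction: FA → 1/(2·100) = 0.00500.
z(H) = z(0.78000) = 0.772
z(FA) = z(0.00500) = -2.576
d' = 0.772 − (-2.576) = 3.348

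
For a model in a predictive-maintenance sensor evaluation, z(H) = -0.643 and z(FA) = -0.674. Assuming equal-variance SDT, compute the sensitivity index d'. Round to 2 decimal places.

d' = z(H) − z(FA) = -0.643 − (-0.674) = 0.031

d' = 0.03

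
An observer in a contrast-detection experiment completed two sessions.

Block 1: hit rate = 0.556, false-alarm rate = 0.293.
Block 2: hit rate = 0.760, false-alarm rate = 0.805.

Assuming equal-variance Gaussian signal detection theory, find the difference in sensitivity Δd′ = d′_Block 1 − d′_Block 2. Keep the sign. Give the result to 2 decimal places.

Δd′ = 0.84

Block 1: z(0.556) = 0.141, z(0.293) = -0.545, d' = 0.686
Block 2: z(0.760) = 0.706, z(0.805) = 0.860, d' = -0.154
Δd' = d'_Block 1 − d'_Block 2 = 0.686 − (-0.154) = 0.840
Block 1 has the higher sensitivity.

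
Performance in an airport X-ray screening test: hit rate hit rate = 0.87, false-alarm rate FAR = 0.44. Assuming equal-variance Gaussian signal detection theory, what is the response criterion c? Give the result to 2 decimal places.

z(H) = z(0.87) = 1.1264
z(FA) = z(0.44) = -0.1510
c = −½·[z(H) + z(FA)] = −0.5 × (1.1264 + (-0.1510)) = -0.4877
c < 0: the screener has a liberal response bias.

c = -0.49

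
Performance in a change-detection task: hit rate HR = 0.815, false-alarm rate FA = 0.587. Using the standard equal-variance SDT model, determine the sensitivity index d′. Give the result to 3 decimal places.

d′ = 0.677

Φ⁻¹(H) = Φ⁻¹(0.815) = 0.8965
Φ⁻¹(FA) = Φ⁻¹(0.587) = 0.2198
d' = z(H) − z(FA) = 0.8965 − 0.2198 = 0.6767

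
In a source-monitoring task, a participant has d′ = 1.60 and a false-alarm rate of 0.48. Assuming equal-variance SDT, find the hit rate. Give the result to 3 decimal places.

hit rate = 0.939

z(false-alarm rate) = z(0.48) = -0.0502
z(H) = z(FA) + d' = -0.0502 + 1.60 = 1.5498
hit rate = Φ(1.5498) = 0.9394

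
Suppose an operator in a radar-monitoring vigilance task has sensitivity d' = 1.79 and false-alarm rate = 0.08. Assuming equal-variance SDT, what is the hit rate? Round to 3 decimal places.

hit rate = 0.650

z(false-alarm rate) = z(0.08) = -1.4051
z(H) = z(FA) + d' = -1.4051 + 1.79 = 0.3849
hit rate = Φ(0.3849) = 0.6498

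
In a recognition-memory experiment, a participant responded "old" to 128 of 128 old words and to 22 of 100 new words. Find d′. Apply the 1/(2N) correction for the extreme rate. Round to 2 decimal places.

The hit rate is 128/128 = 1, so apply the 1/(2N) correction: H → 1 − 1/(2·128) = 0.99609.
z(H) = z(0.99609) = 2.660
z(FA) = z(0.22000) = -0.772
d' = 2.660 − (-0.772) = 3.432

d′ = 3.43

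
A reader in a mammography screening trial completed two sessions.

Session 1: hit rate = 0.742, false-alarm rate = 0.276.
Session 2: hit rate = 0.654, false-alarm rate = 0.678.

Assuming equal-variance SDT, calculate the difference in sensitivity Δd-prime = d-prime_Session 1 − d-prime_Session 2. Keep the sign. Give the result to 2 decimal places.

Session 1: z(0.742) = 0.650, z(0.276) = -0.595, d' = 1.245
Session 2: z(0.654) = 0.396, z(0.678) = 0.462, d' = -0.066
Δd' = d'_Session 1 − d'_Session 2 = 1.245 − (-0.066) = 1.311
Session 1 has the higher sensitivity.

Δd-prime = 1.31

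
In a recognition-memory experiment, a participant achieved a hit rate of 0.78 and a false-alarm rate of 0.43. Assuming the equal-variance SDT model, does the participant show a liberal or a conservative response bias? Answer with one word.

z(H) = 0.772, z(FA) = -0.176
c = −½·(z(H) + z(FA)) = -0.298
c < 0 → liberal criterion (biased toward responding “yes”).

liberal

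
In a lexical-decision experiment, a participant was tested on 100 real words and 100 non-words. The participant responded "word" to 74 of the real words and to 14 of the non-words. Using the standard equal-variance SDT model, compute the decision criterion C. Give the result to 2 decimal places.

C = 0.22

H = 74/100 = 0.7400
FA = 14/100 = 0.1400
z(0.7400) = 0.6433, z(0.1400) = -1.0803
c = −½·[z(H) + z(FA)] = −0.5 × (0.6433 + (-1.0803)) = 0.2185
c > 0: the participant has a conservative response bias.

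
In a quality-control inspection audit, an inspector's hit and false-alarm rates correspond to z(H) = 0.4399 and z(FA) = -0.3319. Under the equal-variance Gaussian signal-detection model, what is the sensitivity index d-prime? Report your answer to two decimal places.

d-prime = 0.77

d' = z(H) − z(FA) = 0.4399 − (-0.3319) = 0.7718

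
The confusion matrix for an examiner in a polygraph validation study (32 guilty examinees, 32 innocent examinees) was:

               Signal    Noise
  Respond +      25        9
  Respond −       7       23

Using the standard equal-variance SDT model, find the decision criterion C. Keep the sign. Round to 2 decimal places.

C = -0.10

H = 25/32 = 0.7812
FA = 9/32 = 0.2812
z(H) = z(0.7812) = 0.7763
z(FA) = z(0.2812) = -0.5793
c = −½·[z(H) + z(FA)] = −0.5 × (0.7763 + (-0.5793)) = -0.0985
c < 0: the examiner has a liberal response bias.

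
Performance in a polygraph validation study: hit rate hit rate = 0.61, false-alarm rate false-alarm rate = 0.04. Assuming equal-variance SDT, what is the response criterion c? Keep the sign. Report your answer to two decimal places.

c = 0.74

Φ⁻¹(H) = 0.279
Φ⁻¹(FA) = -1.751
c = −½·[z(H) + z(FA)] = −0.5 × (0.279 + (-1.751)) = 0.736
c > 0: the examiner has a conservative response bias.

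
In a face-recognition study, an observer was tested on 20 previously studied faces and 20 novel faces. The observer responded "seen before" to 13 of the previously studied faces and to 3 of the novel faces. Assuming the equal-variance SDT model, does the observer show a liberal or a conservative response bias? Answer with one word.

conservative

z(H) = 0.385, z(FA) = -1.036
c = −½·(z(H) + z(FA)) = 0.3255
c > 0 → conservative criterion (biased toward responding “no”).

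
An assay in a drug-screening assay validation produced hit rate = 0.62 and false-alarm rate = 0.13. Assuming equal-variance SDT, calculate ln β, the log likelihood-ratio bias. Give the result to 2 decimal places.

z(H) = z(0.62) = 0.305
z(FA) = z(0.13) = -1.126
ln β = −½·[z(H)² − z(FA)²] = −0.5 × (0.093 − 1.268) = 0.5875

ln β = 0.59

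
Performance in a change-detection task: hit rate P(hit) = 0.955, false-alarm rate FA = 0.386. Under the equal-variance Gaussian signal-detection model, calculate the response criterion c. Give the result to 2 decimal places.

c = -0.70

z(H) = 1.6954
z(FA) = -0.2898
c = −½·[z(H) + z(FA)] = −0.5 × (1.6954 + (-0.2898)) = -0.7028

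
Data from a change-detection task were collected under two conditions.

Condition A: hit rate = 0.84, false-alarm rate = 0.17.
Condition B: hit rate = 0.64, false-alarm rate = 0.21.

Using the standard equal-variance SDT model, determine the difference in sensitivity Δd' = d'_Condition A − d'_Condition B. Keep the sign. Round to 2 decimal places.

Δd' = 0.78

Condition A: z(0.84) = 0.994, z(0.17) = -0.954, d' = 1.948
Condition B: z(0.64) = 0.358, z(0.21) = -0.806, d' = 1.164
Δd' = d'_Condition A − d'_Condition B = 1.948 − 1.164 = 0.784
Condition A has the higher sensitivity.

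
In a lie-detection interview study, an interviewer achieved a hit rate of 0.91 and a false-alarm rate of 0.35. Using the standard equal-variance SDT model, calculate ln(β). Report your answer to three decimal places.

ln β = -0.825

z(H) = 1.3408
z(FA) = -0.3853
ln β = −½·[z(H)² − z(FA)²] = −0.5 × (1.7977 − 0.1485) = -0.8246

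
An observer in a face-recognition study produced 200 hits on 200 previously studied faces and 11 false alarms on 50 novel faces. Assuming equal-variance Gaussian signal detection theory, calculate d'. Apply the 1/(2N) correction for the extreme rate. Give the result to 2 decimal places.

The hit rate is 200/200 = 1, so apply the 1/(2N) correction: H → 1 − 1/(2·200) = 0.99750.
z(H) = z(0.99750) = 2.807
z(FA) = z(0.22000) = -0.772
d' = 2.807 − (-0.772) = 3.579

d' = 3.58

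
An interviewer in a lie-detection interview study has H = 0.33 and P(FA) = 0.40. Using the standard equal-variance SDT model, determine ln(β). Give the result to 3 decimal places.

ln β = -0.065

z(H) = -0.4399
z(FA) = -0.2533
ln β = −½·[z(H)² − z(FA)²] = −0.5 × (0.1935 − 0.0642) = -0.06465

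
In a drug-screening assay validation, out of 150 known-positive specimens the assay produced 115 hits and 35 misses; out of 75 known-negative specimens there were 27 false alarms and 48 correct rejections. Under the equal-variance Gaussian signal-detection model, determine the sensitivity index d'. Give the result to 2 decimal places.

d' = 1.09

H = 115/150 = 0.7667
FA = 27/75 = 0.3600
z(H) = z(0.7667) = 0.728
z(FA) = z(0.3600) = -0.358
d' = z(H) − z(FA) = 0.728 − (-0.358) = 1.086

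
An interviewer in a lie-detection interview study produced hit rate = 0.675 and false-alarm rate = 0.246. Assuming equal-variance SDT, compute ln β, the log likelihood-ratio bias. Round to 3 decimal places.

z(H) = z(0.675) = 0.4538
z(FA) = z(0.246) = -0.6871
ln β = −½·[z(H)² − z(FA)²] = −0.5 × (0.2059 − 0.4721) = 0.1331

ln β = 0.133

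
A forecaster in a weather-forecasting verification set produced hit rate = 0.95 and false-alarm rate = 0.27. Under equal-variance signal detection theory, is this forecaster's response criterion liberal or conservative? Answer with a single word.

z(H) = 1.645, z(FA) = -0.613
c = −½·(z(H) + z(FA)) = -0.516
c < 0 → liberal criterion (biased toward responding “yes”).

liberal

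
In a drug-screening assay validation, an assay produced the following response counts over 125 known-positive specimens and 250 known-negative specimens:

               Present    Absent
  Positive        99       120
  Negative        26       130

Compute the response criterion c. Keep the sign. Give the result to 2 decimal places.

H = 99/125 = 0.7920
FA = 120/250 = 0.4800
Φ⁻¹(0.7920) = 0.813, Φ⁻¹(0.4800) = -0.050
c = −½·[z(H) + z(FA)] = −0.5 × (0.813 + (-0.050)) = -0.3815

c = -0.38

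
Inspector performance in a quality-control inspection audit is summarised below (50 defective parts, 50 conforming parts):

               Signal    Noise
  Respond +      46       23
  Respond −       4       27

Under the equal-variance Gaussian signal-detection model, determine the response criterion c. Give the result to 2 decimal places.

H = 46/50 = 0.9200
FA = 23/50 = 0.4600
z(0.9200) = 1.4051, z(0.4600) = -0.1004
c = −½·[z(H) + z(FA)] = −0.5 × (1.4051 + (-0.1004)) = -0.65235

c = -0.65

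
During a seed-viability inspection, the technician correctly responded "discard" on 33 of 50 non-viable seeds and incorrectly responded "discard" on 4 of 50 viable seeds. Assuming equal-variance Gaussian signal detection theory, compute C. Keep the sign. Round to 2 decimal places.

C = 0.50

H = 33/50 = 0.6600
FA = 4/50 = 0.0800
z(H) = z(0.6600) = 0.4125
z(FA) = z(0.0800) = -1.4051
c = −½·[z(H) + z(FA)] = −0.5 × (0.4125 + (-1.4051)) = 0.4963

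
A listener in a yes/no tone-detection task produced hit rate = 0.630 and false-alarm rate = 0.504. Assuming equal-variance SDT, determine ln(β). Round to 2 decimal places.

Φ⁻¹(H) = Φ⁻¹(0.630) = 0.332
Φ⁻¹(FA) = Φ⁻¹(0.504) = 0.010
ln β = −½·[z(H)² − z(FA)²] = −0.5 × (0.110 − 0.000) = -0.055

ln β = -0.06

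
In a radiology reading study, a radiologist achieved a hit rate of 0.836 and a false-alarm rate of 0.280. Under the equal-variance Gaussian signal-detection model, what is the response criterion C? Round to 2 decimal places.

z(H) = 0.9782
z(FA) = -0.5828
c = −½·[z(H) + z(FA)] = −0.5 × (0.9782 + (-0.5828)) = -0.1977

C = -0.20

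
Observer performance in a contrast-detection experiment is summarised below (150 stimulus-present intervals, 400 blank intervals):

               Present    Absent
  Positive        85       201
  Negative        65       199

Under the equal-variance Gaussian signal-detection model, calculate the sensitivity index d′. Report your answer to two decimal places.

d′ = 0.16

H = 85/150 = 0.5667
FA = 201/400 = 0.5025
z(H) = 0.1680
z(FA) = 0.0063
d' = z(H) − z(FA) = 0.1680 − 0.0063 = 0.1617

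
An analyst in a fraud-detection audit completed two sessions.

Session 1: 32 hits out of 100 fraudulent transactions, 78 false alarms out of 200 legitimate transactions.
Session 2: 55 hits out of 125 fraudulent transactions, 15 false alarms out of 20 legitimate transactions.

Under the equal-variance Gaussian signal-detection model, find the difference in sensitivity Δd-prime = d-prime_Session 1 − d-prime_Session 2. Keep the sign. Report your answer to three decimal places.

Δd-prime = 0.637

Session 1: z(0.3200) = -0.4677, z(0.3900) = -0.2793, d' = -0.1884
Session 2: z(0.4400) = -0.1510, z(0.7500) = 0.6745, d' = -0.8255
Δd' = d'_Session 1 − d'_Session 2 = -0.1884 − (-0.8255) = 0.6371
Session 1 has the higher sensitivity.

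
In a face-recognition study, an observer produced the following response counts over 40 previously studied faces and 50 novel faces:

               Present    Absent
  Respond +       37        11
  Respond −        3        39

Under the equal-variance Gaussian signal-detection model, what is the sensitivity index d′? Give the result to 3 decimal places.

d′ = 2.212

H = 37/40 = 0.9250
FA = 11/50 = 0.2200
z(0.9250) = 1.4395, z(0.2200) = -0.7722
d' = z(H) − z(FA) = 1.4395 − (-0.7722) = 2.2117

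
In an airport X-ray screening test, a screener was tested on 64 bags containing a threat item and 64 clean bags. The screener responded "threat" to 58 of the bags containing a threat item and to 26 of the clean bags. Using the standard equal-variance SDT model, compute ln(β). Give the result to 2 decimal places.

H = 58/64 = 0.9062
FA = 26/64 = 0.4062
z(0.9062) = 1.318, z(0.4062) = -0.237
ln β = −½·[z(H)² − z(FA)²] = −0.5 × (1.737 − 0.056) = -0.8405

ln β = -0.84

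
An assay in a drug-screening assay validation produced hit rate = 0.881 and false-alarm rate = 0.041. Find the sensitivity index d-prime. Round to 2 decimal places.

Φ⁻¹(H) = Φ⁻¹(0.881) = 1.1800
Φ⁻¹(FA) = Φ⁻¹(0.041) = -1.7392
d' = z(H) − z(FA) = 1.1800 − (-1.7392) = 2.9192

d-prime = 2.92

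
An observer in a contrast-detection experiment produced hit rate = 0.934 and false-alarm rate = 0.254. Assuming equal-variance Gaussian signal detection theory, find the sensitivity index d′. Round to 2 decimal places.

d′ = 2.17

Φ⁻¹(H) = Φ⁻¹(0.934) = 1.506
Φ⁻¹(FA) = Φ⁻¹(0.254) = -0.662
d' = z(H) − z(FA) = 1.506 − (-0.662) = 2.168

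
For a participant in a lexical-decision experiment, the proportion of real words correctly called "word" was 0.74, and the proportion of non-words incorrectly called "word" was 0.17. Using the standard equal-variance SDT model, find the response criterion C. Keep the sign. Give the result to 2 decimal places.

C = 0.16

z(0.74) = 0.6433, z(0.17) = -0.9542
c = −½·[z(H) + z(FA)] = −0.5 × (0.6433 + (-0.9542)) = 0.15545
c > 0: the participant has a conservative response bias.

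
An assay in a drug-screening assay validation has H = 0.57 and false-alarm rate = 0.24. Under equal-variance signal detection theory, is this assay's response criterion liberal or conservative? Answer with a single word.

conservative

z(H) = 0.176, z(FA) = -0.706
c = −½·(z(H) + z(FA)) = 0.265
c > 0 → conservative criterion (biased toward responding “no”).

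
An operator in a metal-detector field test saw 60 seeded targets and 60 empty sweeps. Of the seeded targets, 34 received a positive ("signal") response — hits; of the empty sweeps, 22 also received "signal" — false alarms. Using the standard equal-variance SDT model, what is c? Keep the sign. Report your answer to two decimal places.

c = 0.09

H = 34/60 = 0.5667
FA = 22/60 = 0.3667
z(0.5667) = 0.168, z(0.3667) = -0.341
c = −½·[z(H) + z(FA)] = −0.5 × (0.168 + (-0.341)) = 0.0865
c > 0: the operator has a conservative response bias.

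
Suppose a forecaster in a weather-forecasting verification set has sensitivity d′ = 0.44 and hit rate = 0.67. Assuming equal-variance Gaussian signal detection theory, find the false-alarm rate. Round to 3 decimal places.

false-alarm rate = 0.500

z(hit rate) = z(0.67) = 0.4399
z(FA) = z(H) − d' = 0.4399 − 0.44 = -0.0001
false-alarm rate = Φ(-0.0001) = 0.5000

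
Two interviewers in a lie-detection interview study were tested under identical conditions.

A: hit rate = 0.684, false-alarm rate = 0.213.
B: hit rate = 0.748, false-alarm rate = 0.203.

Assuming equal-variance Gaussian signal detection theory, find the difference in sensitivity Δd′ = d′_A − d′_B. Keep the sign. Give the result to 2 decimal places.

Δd′ = -0.22

A: z(0.684) = 0.479, z(0.213) = -0.796, d' = 1.275
B: z(0.748) = 0.668, z(0.203) = -0.831, d' = 1.499
Δd' = d'_A − d'_B = 1.275 − 1.499 = -0.224
B has the higher sensitivity.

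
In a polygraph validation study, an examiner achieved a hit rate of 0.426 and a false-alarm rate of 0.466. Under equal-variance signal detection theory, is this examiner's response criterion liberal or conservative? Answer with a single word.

z(H) = -0.187, z(FA) = -0.085
c = −½·(z(H) + z(FA)) = 0.136
c > 0 → conservative criterion (biased toward responding “no”).

conservative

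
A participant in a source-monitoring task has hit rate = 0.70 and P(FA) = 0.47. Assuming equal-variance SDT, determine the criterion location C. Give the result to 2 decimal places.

C = -0.22

Φ⁻¹(H) = Φ⁻¹(0.70) = 0.524
Φ⁻¹(FA) = Φ⁻¹(0.47) = -0.075
c = −½·[z(H) + z(FA)] = −0.5 × (0.524 + (-0.075)) = -0.2245
c < 0: the participant has a liberal response bias.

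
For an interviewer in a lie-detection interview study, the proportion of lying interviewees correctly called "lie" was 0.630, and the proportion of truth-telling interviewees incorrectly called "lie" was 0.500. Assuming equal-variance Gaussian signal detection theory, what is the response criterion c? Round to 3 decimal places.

c = -0.166

Φ⁻¹(H) = Φ⁻¹(0.630) = 0.3319
Φ⁻¹(FA) = Φ⁻¹(0.500) = 0.0000
c = −½·[z(H) + z(FA)] = −0.5 × (0.3319 + 0.0000) = -0.16595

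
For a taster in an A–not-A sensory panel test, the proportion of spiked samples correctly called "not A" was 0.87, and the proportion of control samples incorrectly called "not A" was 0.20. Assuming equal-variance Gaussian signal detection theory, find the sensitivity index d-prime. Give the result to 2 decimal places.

d-prime = 1.97

z(0.87) = 1.1264, z(0.20) = -0.8416
d' = z(H) − z(FA) = 1.1264 − (-0.8416) = 1.9680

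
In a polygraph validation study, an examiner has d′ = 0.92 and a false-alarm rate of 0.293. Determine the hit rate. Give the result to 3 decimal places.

hit rate = 0.646

z(false-alarm rate) = z(0.293) = -0.5446
z(H) = z(FA) + d' = -0.5446 + 0.92 = 0.3754
hit rate = Φ(0.3754) = 0.6463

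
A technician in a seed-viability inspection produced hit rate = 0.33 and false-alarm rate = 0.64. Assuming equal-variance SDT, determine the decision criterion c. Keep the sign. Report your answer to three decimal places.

Φ⁻¹(H) = -0.4399
Φ⁻¹(FA) = 0.3585
c = −½·[z(H) + z(FA)] = −0.5 × (-0.4399 + 0.3585) = 0.0407
c > 0: the technician has a conservative response bias.

c = 0.041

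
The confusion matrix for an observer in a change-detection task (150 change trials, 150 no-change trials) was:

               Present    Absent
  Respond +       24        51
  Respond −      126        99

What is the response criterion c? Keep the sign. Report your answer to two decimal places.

c = 0.70

H = 24/150 = 0.1600
FA = 51/150 = 0.3400
z(0.1600) = -0.9945, z(0.3400) = -0.4125
c = −½·[z(H) + z(FA)] = −0.5 × (-0.9945 + (-0.4125)) = 0.7035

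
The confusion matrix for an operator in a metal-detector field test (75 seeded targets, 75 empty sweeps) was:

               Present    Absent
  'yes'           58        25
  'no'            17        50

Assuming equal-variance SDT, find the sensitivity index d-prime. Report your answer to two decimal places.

H = 58/75 = 0.7733
FA = 25/75 = 0.3333
z(H) = 0.750
z(FA) = -0.431
d' = z(H) − z(FA) = 0.750 − (-0.431) = 1.181

d-prime = 1.18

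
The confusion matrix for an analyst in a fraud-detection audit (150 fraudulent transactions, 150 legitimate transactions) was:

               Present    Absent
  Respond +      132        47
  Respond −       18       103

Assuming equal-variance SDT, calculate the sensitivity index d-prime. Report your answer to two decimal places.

H = 132/150 = 0.8800
FA = 47/150 = 0.3133
Φ⁻¹(0.8800) = 1.175, Φ⁻¹(0.3133) = -0.487
d' = z(H) − z(FA) = 1.175 − (-0.487) = 1.662

d-prime = 1.66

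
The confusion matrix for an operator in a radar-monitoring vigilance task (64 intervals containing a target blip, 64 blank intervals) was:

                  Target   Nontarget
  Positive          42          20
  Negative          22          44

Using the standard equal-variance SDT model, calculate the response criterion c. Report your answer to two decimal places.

H = 42/64 = 0.6562
FA = 20/64 = 0.3125
z(H) = z(0.6562) = 0.402
z(FA) = z(0.3125) = -0.489
c = −½·[z(H) + z(FA)] = −0.5 × (0.402 + (-0.489)) = 0.0435

c = 0.04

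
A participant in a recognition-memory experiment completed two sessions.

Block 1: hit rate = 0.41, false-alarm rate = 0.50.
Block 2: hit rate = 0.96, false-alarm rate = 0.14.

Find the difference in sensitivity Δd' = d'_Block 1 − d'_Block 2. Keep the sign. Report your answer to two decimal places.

Block 1: z(0.41) = -0.228, z(0.50) = 0.000, d' = -0.228
Block 2: z(0.96) = 1.751, z(0.14) = -1.080, d' = 2.831
Δd' = d'_Block 1 − d'_Block 2 = -0.228 − 2.831 = -3.059
Block 2 has the higher sensitivity.

Δd' = -3.06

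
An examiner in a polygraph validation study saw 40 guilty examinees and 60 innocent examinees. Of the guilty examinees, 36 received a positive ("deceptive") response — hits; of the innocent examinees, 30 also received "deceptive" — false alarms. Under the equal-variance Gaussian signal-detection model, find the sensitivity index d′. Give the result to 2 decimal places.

H = 36/40 = 0.9000
FA = 30/60 = 0.5000
Φ⁻¹(0.9000) = 1.2816, Φ⁻¹(0.5000) = 0.0000
d' = z(H) − z(FA) = 1.2816 − 0.0000 = 1.2816

d′ = 1.28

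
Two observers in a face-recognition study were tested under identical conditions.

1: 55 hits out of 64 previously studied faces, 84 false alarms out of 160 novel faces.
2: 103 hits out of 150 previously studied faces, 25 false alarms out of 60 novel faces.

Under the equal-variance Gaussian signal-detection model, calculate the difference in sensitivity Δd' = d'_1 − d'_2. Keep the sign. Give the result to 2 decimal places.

1: z(0.8594) = 1.078, z(0.5250) = 0.063, d' = 1.015
2: z(0.6867) = 0.487, z(0.4167) = -0.210, d' = 0.697
Δd' = d'_1 − d'_2 = 1.015 − 0.697 = 0.318
1 has the higher sensitivity.

Δd' = 0.32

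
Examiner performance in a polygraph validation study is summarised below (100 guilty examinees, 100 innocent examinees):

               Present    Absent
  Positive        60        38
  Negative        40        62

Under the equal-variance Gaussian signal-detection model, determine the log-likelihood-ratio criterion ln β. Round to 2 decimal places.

H = 60/100 = 0.6000
FA = 38/100 = 0.3800
Φ⁻¹(0.6000) = 0.253, Φ⁻¹(0.3800) = -0.305
ln β = −½·[z(H)² − z(FA)²] = −0.5 × (0.064 − 0.093) = 0.0145

ln β = 0.01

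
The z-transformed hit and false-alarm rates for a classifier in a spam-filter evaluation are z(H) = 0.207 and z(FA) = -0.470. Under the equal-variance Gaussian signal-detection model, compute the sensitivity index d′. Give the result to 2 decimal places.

d′ = 0.68

d' = z(H) − z(FA) = 0.207 − (-0.470) = 0.677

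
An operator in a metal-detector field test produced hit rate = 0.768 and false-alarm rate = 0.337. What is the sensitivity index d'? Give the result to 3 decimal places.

d' = 1.153

Φ⁻¹(H) = Φ⁻¹(0.768) = 0.7323
Φ⁻¹(FA) = Φ⁻¹(0.337) = -0.4207
d' = z(H) − z(FA) = 0.7323 − (-0.4207) = 1.1530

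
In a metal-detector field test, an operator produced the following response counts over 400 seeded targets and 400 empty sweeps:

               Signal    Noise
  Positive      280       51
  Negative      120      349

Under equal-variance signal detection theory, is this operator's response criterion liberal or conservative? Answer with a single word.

z(H) = 0.524, z(FA) = -1.138
c = −½·(z(H) + z(FA)) = 0.307
c > 0 → conservative criterion (biased toward responding “no”).

conservative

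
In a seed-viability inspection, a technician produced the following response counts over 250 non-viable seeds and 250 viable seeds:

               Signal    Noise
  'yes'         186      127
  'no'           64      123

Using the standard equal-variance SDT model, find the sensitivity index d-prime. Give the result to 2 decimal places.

d-prime = 0.64

H = 186/250 = 0.7440
FA = 127/250 = 0.5080
z(H) = 0.656
z(FA) = 0.020
d' = z(H) − z(FA) = 0.656 − 0.020 = 0.636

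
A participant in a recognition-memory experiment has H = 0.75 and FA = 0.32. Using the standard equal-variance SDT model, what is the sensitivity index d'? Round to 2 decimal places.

d' = 1.14

z(H) = 0.6745
z(FA) = -0.4677
d' = z(H) − z(FA) = 0.6745 − (-0.4677) = 1.1422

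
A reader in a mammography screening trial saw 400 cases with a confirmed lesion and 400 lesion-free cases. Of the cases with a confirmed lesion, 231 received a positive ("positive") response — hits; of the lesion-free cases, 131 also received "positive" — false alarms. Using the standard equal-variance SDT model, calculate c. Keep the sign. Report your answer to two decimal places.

H = 231/400 = 0.5775
FA = 131/400 = 0.3275
Φ⁻¹(H) = 0.1955
Φ⁻¹(FA) = -0.4468
c = −½·[z(H) + z(FA)] = −0.5 × (0.1955 + (-0.4468)) = 0.12565

c = 0.13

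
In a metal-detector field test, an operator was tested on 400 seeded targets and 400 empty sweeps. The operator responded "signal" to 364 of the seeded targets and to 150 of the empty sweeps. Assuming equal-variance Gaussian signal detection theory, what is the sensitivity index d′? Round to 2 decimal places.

H = 364/400 = 0.9100
FA = 150/400 = 0.3750
Φ⁻¹(0.9100) = 1.341, Φ⁻¹(0.3750) = -0.319
d' = z(H) − z(FA) = 1.341 − (-0.319) = 1.660

d′ = 1.66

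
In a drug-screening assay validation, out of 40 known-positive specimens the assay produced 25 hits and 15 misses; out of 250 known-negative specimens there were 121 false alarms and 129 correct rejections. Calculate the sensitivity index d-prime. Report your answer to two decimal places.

H = 25/40 = 0.6250
FA = 121/250 = 0.4840
Φ⁻¹(0.6250) = 0.319, Φ⁻¹(0.4840) = -0.040
d' = z(H) − z(FA) = 0.319 − (-0.040) = 0.359

d-prime = 0.36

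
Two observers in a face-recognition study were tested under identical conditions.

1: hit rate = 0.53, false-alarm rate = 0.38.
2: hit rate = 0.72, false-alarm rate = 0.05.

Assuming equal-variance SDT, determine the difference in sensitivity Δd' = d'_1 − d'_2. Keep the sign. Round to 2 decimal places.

1: z(0.53) = 0.075, z(0.38) = -0.305, d' = 0.380
2: z(0.72) = 0.583, z(0.05) = -1.645, d' = 2.228
Δd' = d'_1 − d'_2 = 0.380 − 2.228 = -1.848
2 has the higher sensitivity.

Δd' = -1.85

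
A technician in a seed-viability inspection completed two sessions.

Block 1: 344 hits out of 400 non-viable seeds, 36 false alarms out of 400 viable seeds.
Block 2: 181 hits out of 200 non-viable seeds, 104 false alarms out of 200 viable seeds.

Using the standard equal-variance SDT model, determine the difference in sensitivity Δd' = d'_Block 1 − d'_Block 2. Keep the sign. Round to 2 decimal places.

Block 1: z(0.8600) = 1.080, z(0.0900) = -1.341, d' = 2.421
Block 2: z(0.9050) = 1.311, z(0.5200) = 0.050, d' = 1.261
Δd' = d'_Block 1 − d'_Block 2 = 2.421 − 1.261 = 1.160
Block 1 has the higher sensitivity.

Δd' = 1.16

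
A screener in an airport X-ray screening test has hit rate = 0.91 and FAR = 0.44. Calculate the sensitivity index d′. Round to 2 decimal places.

d′ = 1.49

z(H) = z(0.91) = 1.3408
z(FA) = z(0.44) = -0.1510
d' = z(H) − z(FA) = 1.3408 − (-0.1510) = 1.4918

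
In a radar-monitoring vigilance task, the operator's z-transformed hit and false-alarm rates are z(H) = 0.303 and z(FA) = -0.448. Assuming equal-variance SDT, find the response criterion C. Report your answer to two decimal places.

C = 0.07

c = −½·[z(H) + z(FA)] = −½·(0.303 + (-0.448)) = 0.0725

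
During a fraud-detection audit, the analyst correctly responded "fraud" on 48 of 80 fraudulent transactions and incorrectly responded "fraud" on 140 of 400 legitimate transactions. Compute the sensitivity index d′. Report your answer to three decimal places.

H = 48/80 = 0.6000
FA = 140/400 = 0.3500
z(H) = z(0.6000) = 0.2533
z(FA) = z(0.3500) = -0.3853
d' = z(H) − z(FA) = 0.2533 − (-0.3853) = 0.6386

d′ = 0.639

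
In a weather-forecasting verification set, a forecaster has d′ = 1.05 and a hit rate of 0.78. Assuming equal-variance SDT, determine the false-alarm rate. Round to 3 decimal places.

z(hit rate) = z(0.78) = 0.7722
z(FA) = z(H) − d' = 0.7722 − 1.05 = -0.2778
false-alarm rate = Φ(-0.2778) = 0.3906

false-alarm rate = 0.391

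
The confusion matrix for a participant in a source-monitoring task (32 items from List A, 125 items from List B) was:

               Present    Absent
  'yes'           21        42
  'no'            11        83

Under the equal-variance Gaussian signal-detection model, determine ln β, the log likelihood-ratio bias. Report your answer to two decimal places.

H = 21/32 = 0.6562
FA = 42/125 = 0.3360
z(H) = 0.402
z(FA) = -0.423
ln β = −½·[z(H)² − z(FA)²] = −0.5 × (0.162 − 0.179) = 0.0085

ln β = 0.01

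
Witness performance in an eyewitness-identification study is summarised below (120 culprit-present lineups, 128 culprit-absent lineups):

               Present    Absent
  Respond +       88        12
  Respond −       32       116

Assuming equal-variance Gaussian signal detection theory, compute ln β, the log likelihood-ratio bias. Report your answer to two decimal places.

ln β = 0.67

H = 88/120 = 0.7333
FA = 12/128 = 0.0938
z(0.7333) = 0.623, z(0.0938) = -1.318
ln β = −½·[z(H)² − z(FA)²] = −0.5 × (0.388 − 1.737) = 0.6745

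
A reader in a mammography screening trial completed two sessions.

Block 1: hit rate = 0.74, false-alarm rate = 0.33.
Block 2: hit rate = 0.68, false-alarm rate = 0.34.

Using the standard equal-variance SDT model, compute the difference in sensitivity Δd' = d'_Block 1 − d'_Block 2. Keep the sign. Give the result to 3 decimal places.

Block 1: z(0.74) = 0.6433, z(0.33) = -0.4399, d' = 1.0832
Block 2: z(0.68) = 0.4677, z(0.34) = -0.4125, d' = 0.8802
Δd' = d'_Block 1 − d'_Block 2 = 1.0832 − 0.8802 = 0.2030
Block 1 has the higher sensitivity.

Δd' = 0.203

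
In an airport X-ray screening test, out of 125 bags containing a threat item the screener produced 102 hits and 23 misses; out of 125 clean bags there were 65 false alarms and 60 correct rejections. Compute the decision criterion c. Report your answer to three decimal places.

H = 102/125 = 0.8160
FA = 65/125 = 0.5200
Φ⁻¹(0.8160) = 0.9002, Φ⁻¹(0.5200) = 0.0502
c = −½·[z(H) + z(FA)] = −0.5 × (0.9002 + 0.0502) = -0.4752

c = -0.475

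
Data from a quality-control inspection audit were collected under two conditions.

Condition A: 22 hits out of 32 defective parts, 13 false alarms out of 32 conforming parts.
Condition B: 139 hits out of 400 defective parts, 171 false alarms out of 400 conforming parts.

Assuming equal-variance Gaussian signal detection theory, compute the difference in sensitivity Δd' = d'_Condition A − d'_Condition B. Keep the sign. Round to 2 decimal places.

Δd' = 0.94

Condition A: z(0.6875) = 0.489, z(0.4062) = -0.237, d' = 0.726
Condition B: z(0.3475) = -0.392, z(0.4275) = -0.183, d' = -0.209
Δd' = d'_Condition A − d'_Condition B = 0.726 − (-0.209) = 0.935
Condition A has the higher sensitivity.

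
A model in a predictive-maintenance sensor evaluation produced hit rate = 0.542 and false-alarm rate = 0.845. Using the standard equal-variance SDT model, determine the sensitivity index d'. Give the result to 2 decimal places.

d' = -0.91

z(H) = 0.1055
z(FA) = 1.0152
d' = z(H) − z(FA) = 0.1055 − 1.0152 = -0.9097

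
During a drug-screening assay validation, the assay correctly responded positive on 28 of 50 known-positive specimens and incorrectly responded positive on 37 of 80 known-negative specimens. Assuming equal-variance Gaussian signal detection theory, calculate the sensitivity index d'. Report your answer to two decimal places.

d' = 0.25

H = 28/50 = 0.5600
FA = 37/80 = 0.4625
Φ⁻¹(H) = 0.151
Φ⁻¹(FA) = -0.094
d' = z(H) − z(FA) = 0.151 − (-0.094) = 0.245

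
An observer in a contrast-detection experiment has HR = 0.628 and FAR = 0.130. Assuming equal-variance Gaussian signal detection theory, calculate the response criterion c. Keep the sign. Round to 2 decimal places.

z(H) = z(0.628) = 0.327
z(FA) = z(0.130) = -1.126
c = −½·[z(H) + z(FA)] = −0.5 × (0.327 + (-1.126)) = 0.3995
c > 0: the observer has a conservative response bias.

c = 0.40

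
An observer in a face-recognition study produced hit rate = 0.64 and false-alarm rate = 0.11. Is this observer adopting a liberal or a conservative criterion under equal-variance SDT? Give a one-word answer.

conservative

z(H) = 0.358, z(FA) = -1.227
c = −½·(z(H) + z(FA)) = 0.4345
c > 0 → conservative criterion (biased toward responding “no”).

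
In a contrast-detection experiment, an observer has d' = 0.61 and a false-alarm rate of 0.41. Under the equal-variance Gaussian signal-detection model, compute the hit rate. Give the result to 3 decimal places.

hit rate = 0.649

z(false-alarm rate) = z(0.41) = -0.2275
z(H) = z(FA) + d' = -0.2275 + 0.61 = 0.3825
hit rate = Φ(0.3825) = 0.6490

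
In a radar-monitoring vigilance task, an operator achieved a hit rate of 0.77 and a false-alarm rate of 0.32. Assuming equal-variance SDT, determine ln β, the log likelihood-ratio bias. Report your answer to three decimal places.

ln β = -0.164

z(0.77) = 0.7388, z(0.32) = -0.4677
ln β = −½·[z(H)² − z(FA)²] = −0.5 × (0.5458 − 0.2187) = -0.16355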